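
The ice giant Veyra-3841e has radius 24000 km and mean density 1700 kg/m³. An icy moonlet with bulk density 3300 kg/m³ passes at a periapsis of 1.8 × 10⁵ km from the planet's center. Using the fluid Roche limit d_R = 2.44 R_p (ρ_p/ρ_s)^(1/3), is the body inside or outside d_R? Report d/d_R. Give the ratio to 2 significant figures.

d_R = 2.44 × (24000 km) × (1700/3300)^(1/3) = 46940 km
d/d_R = (1.8 × 10⁵) / (46940) = 3.8
Since d/d_R > 1, the body is outside the Roche limit.

outside; d/d_R ≈ 3.8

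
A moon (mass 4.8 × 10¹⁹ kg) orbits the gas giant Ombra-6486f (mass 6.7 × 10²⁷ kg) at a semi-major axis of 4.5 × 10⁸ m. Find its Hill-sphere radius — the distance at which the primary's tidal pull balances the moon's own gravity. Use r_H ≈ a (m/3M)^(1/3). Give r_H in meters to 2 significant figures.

r_H ≈ a (m/3M)^(1/3)
    = (4.5 × 10⁸) × (4.8 × 10¹⁹ / (3 × 6.7 × 10²⁷))^(1/3)
    = 6.0 × 10⁵ m

6.0 × 10⁵ m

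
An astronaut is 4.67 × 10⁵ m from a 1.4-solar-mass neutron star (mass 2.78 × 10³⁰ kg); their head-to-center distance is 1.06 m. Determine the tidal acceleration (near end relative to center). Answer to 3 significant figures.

3.86 × 10³ m/s²

Δg = 2GMr/d³
   = 2 × (6.674 × 10⁻¹¹) × (2.78 × 10³⁰) × (1.06) / (4.67 × 10⁵)³
   = 3.86 × 10³ m/s²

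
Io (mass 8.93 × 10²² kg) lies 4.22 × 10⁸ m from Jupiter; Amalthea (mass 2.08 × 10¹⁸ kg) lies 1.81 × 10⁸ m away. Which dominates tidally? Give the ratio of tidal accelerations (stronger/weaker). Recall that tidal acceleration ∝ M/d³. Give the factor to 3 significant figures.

Io, by a factor of ≈ 3390

Compare M/d³ for the two perturbers:
Io: (8.93 × 10²²) / (4.22 × 10⁸)³ = 1.188 × 10⁻³
Amalthea: (2.08 × 10¹⁸) / (1.81 × 10⁸)³ = 3.508 × 10⁻⁷
Ratio (larger/smaller) = 3390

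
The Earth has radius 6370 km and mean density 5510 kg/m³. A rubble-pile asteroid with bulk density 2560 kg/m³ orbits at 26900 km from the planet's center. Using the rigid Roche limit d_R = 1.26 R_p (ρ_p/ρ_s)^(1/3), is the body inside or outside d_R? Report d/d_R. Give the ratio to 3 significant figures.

d_R = 1.26 × (6370 km) × (5510/2560)^(1/3) = 10360 km
d/d_R = (26900) / (10360) = 2.60
Since d/d_R > 1, the body is outside the Roche limit.

outside; d/d_R ≈ 2.60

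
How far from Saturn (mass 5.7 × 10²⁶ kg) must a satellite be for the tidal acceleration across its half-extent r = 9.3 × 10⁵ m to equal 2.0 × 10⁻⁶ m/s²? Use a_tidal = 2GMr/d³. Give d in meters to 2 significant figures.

3.3 × 10⁹ m

2GMr/d³ = a_tidal  ⇒  d = (2GMr / a_tidal)^(1/3)
d = (2 × 6.674×10⁻¹¹ × (5.7 × 10²⁶) × (9.3 × 10⁵) / (2.0 × 10⁻⁶))^(1/3)
  = 3.3 × 10⁹ m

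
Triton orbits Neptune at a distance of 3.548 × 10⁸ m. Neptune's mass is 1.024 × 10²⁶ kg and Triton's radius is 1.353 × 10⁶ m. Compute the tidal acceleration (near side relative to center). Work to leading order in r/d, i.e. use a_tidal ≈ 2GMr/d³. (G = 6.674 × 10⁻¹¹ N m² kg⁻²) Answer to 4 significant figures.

Δa = 2GMr/d³
   = 2 × (6.674 × 10⁻¹¹) × (1.024 × 10²⁶) × (1.353 × 10⁶) / (3.548 × 10⁸)³
   = 4.141 × 10⁻⁴ m/s²

4.141 × 10⁻⁴ m/s²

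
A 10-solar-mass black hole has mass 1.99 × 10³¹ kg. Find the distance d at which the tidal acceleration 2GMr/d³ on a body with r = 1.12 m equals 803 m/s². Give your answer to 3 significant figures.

1.55 × 10⁶ m

2GMr/d³ = a_tidal  ⇒  d = (2GMr / a_tidal)^(1/3)
d = (2 × 6.674×10⁻¹¹ × (1.99 × 10³¹) × (1.12) / (803))^(1/3)
  = 1.55 × 10⁶ m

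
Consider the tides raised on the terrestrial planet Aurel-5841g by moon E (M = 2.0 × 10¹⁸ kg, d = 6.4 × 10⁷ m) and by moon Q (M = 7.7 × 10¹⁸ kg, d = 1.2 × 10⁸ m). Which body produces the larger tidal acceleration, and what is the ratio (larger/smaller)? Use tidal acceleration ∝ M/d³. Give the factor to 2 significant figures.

Moon E, by a factor of ≈ 1.7

The tide-raising term goes as M/d³ (the gradient of a 1/d² field).
Moon E: (2.0 × 10¹⁸) / (6.4 × 10⁷)³ = 7.629 × 10⁻⁶
Moon Q: (7.7 × 10¹⁸) / (1.2 × 10⁸)³ = 4.456 × 10⁻⁶
Ratio (larger/smaller) = 1.7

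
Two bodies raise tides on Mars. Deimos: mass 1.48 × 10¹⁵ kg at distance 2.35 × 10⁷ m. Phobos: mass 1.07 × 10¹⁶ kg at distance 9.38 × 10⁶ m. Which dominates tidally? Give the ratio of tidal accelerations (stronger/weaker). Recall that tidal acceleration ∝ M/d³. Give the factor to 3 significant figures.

Phobos, by a factor of ≈ 114

Compare M/d³ for the two perturbers:
Deimos: (1.48 × 10¹⁵) / (2.35 × 10⁷)³ = 1.140 × 10⁻⁷
Phobos: (1.07 × 10¹⁶) / (9.38 × 10⁶)³ = 1.297 × 10⁻⁵
Ratio (larger/smaller) = 114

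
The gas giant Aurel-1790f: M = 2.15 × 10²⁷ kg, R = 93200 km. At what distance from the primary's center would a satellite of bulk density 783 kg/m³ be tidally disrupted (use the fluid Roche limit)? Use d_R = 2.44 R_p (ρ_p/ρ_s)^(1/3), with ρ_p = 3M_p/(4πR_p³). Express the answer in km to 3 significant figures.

2.12 × 10⁵ km

ρ_p = 3M_p/(4πR_p³) = 3 × (2.15 × 10²⁷) / (4π × (9.32 × 10⁷ m)³) = 634 kg/m³
d_R = 2.44 × 93200 km × (634/783)^(1/3)
    = 2.12 × 10⁵ km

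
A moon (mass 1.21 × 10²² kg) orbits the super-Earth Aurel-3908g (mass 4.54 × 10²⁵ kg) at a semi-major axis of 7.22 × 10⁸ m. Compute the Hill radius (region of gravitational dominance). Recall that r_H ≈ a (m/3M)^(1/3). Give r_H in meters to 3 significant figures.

3.22 × 10⁷ m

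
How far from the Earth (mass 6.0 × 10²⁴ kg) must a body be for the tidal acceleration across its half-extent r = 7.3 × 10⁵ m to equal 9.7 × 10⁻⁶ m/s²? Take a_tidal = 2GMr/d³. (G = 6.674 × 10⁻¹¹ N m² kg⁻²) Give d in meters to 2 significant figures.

3.9 × 10⁸ m

2GMr/d³ = a_tidal  ⇒  d = (2GMr / a_tidal)^(1/3)
d = (2 × 6.674×10⁻¹¹ × (6.0 × 10²⁴) × (7.3 × 10⁵) / (9.7 × 10⁻⁶))^(1/3)
  = 3.9 × 10⁸ m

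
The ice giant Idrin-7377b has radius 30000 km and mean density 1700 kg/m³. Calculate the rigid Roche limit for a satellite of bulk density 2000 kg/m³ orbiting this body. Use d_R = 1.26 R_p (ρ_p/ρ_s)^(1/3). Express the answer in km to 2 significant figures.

d_R = 1.26 × 30000 km × (1700/2000)^(1/3)
    = 36000 km

36000 km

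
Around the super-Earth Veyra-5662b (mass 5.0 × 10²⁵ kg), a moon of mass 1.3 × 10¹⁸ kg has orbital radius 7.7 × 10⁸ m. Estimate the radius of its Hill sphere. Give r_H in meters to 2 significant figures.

1.6 × 10⁶ m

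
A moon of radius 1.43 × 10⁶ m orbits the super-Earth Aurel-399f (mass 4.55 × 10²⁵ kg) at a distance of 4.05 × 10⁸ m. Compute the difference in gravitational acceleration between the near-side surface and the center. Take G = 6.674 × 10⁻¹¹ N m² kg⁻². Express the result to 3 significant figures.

1.31 × 10⁻⁴ m/s²

Since r ≪ d, expand the inverse-square field across one radius to get the leading 2GMr/d³ term.
Δa = 2GMr/d³
   = 2 × (6.674 × 10⁻¹¹) × (4.55 × 10²⁵) × (1.43 × 10⁶) / (4.05 × 10⁸)³
   = 1.31 × 10⁻⁴ m/s²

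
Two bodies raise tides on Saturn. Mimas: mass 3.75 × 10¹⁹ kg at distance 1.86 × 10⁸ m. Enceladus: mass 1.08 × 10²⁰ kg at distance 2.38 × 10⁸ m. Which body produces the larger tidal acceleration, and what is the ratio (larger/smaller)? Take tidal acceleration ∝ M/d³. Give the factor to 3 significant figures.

The tide-raising term goes as M/d³ (the gradient of a 1/d² field).
Mimas: (3.75 × 10¹⁹) / (1.86 × 10⁸)³ = 5.828 × 10⁻⁶
Enceladus: (1.08 × 10²⁰) / (2.38 × 10⁸)³ = 8.011 × 10⁻⁶
Ratio (larger/smaller) = 1.37

Enceladus, by a factor of ≈ 1.37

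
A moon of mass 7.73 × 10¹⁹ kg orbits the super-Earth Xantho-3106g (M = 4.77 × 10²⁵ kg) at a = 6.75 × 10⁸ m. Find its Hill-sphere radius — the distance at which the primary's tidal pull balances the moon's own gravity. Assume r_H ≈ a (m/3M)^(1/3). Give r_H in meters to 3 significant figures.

r_H ≈ a (m/3M)^(1/3)
    = (6.75 × 10⁸) × (7.73 × 10¹⁹ / (3 × 4.77 × 10²⁵))^(1/3)
    = 5.50 × 10⁶ m

5.50 × 10⁶ m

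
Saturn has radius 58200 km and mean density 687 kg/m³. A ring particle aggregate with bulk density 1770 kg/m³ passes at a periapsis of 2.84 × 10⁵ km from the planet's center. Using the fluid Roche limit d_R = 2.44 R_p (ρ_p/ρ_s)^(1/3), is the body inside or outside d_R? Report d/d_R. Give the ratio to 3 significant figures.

d_R = 2.44 × (58200 km) × (687/1770)^(1/3) = 1.036 × 10⁵ km
d/d_R = (2.84 × 10⁵) / (1.036 × 10⁵) = 2.74
Since d/d_R > 1, the body is outside the Roche limit.

outside; d/d_R ≈ 2.74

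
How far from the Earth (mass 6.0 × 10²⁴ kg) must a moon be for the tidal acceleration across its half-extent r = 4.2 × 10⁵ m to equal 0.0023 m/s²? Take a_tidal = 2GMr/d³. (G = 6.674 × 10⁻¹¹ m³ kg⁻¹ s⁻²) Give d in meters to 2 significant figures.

5.3 × 10⁷ m

2GMr/d³ = a_tidal  ⇒  d = (2GMr / a_tidal)^(1/3)
d = (2 × 6.674×10⁻¹¹ × (6.0 × 10²⁴) × (4.2 × 10⁵) / (0.0023))^(1/3)
  = 5.3 × 10⁷ m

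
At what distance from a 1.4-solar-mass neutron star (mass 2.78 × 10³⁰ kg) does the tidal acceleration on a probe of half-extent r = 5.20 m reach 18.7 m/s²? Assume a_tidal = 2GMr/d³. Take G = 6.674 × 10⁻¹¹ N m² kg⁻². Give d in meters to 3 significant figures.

2GMr/d³ = a_tidal  ⇒  d = (2GMr / a_tidal)^(1/3)
d = (2 × 6.674×10⁻¹¹ × (2.78 × 10³⁰) × (5.20) / (18.7))^(1/3)
  = 4.69 × 10⁶ m

4.69 × 10⁶ m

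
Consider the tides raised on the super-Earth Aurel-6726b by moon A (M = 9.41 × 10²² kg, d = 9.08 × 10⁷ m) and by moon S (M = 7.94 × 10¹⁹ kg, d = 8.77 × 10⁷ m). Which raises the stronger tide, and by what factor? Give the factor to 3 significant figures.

The tide-raising term goes as M/d³ (the gradient of a 1/d² field).
Moon A: (9.41 × 10²²) / (9.08 × 10⁷)³ = 1.257 × 10⁻¹
Moon S: (7.94 × 10¹⁹) / (8.77 × 10⁷)³ = 1.177 × 10⁻⁴
Ratio (larger/smaller) = 1070

Moon A, by a factor of ≈ 1070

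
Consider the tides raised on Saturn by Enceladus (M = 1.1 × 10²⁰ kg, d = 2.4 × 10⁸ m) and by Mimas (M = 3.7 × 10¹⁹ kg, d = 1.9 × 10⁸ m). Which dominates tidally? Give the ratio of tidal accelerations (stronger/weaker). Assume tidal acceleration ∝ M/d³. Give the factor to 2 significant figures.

The tide-raising term goes as M/d³ (the gradient of a 1/d² field).
Enceladus: (1.1 × 10²⁰) / (2.4 × 10⁸)³ = 7.957 × 10⁻⁶
Mimas: (3.7 × 10¹⁹) / (1.9 × 10⁸)³ = 5.394 × 10⁻⁶
Ratio (larger/smaller) = 1.5

Enceladus, by a factor of ≈ 1.5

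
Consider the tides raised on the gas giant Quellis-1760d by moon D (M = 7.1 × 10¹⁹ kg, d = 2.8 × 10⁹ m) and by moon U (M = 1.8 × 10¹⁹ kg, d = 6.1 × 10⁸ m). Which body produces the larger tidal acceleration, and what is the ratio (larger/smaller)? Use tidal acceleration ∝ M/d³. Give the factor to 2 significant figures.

Tidal stretch scales as M/d³; compute that for each body.
Moon D: (7.1 × 10¹⁹) / (2.8 × 10⁹)³ = 3.234 × 10⁻⁹
Moon U: (1.8 × 10¹⁹) / (6.1 × 10⁸)³ = 7.930 × 10⁻⁸
Ratio (larger/smaller) = 25

Moon U, by a factor of ≈ 25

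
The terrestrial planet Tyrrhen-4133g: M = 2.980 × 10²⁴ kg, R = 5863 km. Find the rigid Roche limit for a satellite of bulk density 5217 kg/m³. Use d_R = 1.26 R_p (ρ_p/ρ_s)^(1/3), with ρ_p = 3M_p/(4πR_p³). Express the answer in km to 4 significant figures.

6485 km

ρ_p = 3M_p/(4πR_p³) = 3 × (2.980 × 10²⁴) / (4π × (5.863 × 10⁶ m)³) = 3530 kg/m³
d_R = 1.26 × 5863 km × (3530/5217)^(1/3)
    = 6485 km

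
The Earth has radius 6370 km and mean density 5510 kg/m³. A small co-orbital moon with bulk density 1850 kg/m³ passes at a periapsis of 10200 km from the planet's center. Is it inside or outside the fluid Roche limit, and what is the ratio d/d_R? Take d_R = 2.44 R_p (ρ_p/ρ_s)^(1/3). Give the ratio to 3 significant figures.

inside; d/d_R ≈ 0.456

d_R = 2.44 × (6370 km) × (5510/1850)^(1/3) = 22360 km
d/d_R = (10200) / (22360) = 0.456
Since d/d_R < 1, the body is inside the Roche limit.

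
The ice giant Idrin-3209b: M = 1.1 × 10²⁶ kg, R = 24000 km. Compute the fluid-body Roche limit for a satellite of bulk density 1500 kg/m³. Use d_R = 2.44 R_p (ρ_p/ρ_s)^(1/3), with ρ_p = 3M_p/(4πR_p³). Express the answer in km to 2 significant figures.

ρ_p = 3M_p/(4πR_p³) = 3 × (1.1 × 10²⁶) / (4π × (2.4 × 10⁷ m)³) = 1900 kg/m³
d_R = 2.44 × 24000 km × (1900/1500)^(1/3)
    = 63000 km

63000 km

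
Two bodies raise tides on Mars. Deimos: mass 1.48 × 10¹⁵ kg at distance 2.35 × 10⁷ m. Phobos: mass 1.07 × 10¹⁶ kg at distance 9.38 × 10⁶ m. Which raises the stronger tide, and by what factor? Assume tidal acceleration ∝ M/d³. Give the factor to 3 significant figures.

Phobos, by a factor of ≈ 114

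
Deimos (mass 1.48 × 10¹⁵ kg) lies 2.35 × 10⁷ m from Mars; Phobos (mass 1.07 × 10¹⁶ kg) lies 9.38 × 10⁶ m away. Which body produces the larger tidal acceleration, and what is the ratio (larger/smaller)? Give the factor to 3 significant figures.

The tide-raising term goes as M/d³ (the gradient of a 1/d² field).
Deimos: (1.48 × 10¹⁵) / (2.35 × 10⁷)³ = 1.140 × 10⁻⁷
Phobos: (1.07 × 10¹⁶) / (9.38 × 10⁶)³ = 1.297 × 10⁻⁵
Ratio (larger/smaller) = 114

Phobos, by a factor of ≈ 114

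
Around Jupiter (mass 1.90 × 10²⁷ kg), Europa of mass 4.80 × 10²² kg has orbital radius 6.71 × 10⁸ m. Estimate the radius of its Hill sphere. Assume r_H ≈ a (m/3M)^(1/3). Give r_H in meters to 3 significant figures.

r_H ≈ a (m/3M)^(1/3)
    = (6.71 × 10⁸) × (4.80 × 10²² / (3 × 1.90 × 10²⁷))^(1/3)
    = 1.37 × 10⁷ m

1.37 × 10⁷ m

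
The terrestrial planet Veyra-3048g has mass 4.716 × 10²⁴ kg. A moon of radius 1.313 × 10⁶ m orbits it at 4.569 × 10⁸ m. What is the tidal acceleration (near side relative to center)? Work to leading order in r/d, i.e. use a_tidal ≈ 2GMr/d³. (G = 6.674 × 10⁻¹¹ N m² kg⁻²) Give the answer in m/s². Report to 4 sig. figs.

8.665 × 10⁻⁶ m/s²

The tidal stretch is the gradient of GM/d² times the body's extent r, hence the 1/d³ dependence.
a_tidal = 2GMr/d³
        = 2 × (6.674 × 10⁻¹¹) × (4.716 × 10²⁴) × (1.313 × 10⁶) / (4.569 × 10⁸)³
        = 8.665 × 10⁻⁶ m/s²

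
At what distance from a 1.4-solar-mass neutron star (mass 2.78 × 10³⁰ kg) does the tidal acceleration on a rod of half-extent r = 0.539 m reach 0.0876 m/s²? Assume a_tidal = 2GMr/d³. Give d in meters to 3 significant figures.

2GMr/d³ = a_tidal  ⇒  d = (2GMr / a_tidal)^(1/3)
d = (2 × 6.674×10⁻¹¹ × (2.78 × 10³⁰) × (0.539) / (0.0876))^(1/3)
  = 1.32 × 10⁷ m

1.32 × 10⁷ m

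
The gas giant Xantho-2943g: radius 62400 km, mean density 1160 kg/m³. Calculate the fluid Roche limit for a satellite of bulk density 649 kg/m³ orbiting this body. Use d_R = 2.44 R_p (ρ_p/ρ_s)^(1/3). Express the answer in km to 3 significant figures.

1.85 × 10⁵ km

d_R = 2.44 × 62400 km × (1160/649)^(1/3)
    = 1.85 × 10⁵ km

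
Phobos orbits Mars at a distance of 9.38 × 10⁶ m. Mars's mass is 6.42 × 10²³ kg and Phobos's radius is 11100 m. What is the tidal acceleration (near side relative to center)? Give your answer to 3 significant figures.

1.15 × 10⁻³ m/s²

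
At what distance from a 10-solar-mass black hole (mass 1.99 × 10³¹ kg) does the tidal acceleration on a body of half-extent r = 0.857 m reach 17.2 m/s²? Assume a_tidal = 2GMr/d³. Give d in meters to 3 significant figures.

2GMr/d³ = a_tidal  ⇒  d = (2GMr / a_tidal)^(1/3)
d = (2 × 6.674×10⁻¹¹ × (1.99 × 10³¹) × (0.857) / (17.2))^(1/3)
  = 5.10 × 10⁶ m

5.10 × 10⁶ m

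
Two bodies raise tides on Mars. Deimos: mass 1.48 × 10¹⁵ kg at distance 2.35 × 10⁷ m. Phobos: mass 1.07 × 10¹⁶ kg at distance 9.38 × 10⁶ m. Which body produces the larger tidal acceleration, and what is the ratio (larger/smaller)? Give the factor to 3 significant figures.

Phobos, by a factor of ≈ 114

Tidal stretch scales as M/d³; compute that for each body.
Deimos: (1.48 × 10¹⁵) / (2.35 × 10⁷)³ = 1.140 × 10⁻⁷
Phobos: (1.07 × 10¹⁶) / (9.38 × 10⁶)³ = 1.297 × 10⁻⁵
Ratio (larger/smaller) = 114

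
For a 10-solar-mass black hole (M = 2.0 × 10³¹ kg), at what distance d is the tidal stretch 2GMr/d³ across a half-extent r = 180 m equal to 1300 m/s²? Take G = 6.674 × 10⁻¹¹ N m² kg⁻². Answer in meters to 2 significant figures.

2GMr/d³ = a_tidal  ⇒  d = (2GMr / a_tidal)^(1/3)
d = (2 × 6.674×10⁻¹¹ × (2.0 × 10³¹) × (180) / (1300))^(1/3)
  = 7.2 × 10⁶ m

7.2 × 10⁶ m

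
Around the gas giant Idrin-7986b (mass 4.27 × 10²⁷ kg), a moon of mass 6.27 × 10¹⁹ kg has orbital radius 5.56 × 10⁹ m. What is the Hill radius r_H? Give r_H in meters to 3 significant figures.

9.44 × 10⁶ m

r_H ≈ a (m/3M)^(1/3)
    = (5.56 × 10⁹) × (6.27 × 10¹⁹ / (3 × 4.27 × 10²⁷))^(1/3)
    = 9.44 × 10⁶ m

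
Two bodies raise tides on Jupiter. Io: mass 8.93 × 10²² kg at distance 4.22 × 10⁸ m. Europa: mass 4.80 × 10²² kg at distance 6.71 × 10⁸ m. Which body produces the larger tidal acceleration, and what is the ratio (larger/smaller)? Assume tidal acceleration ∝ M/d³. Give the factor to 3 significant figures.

Io, by a factor of ≈ 7.48

Compare M/d³ for the two perturbers:
Io: (8.93 × 10²²) / (4.22 × 10⁸)³ = 1.188 × 10⁻³
Europa: (4.80 × 10²²) / (6.71 × 10⁸)³ = 1.589 × 10⁻⁴
Ratio (larger/smaller) = 7.48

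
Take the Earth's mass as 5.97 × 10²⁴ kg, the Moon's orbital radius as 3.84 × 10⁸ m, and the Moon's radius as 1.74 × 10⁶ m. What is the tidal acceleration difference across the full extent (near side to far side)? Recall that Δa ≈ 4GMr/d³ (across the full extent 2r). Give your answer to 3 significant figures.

Δa = 4GMr/d³
   = 4 × (6.674 × 10⁻¹¹) × (5.97 × 10²⁴) × (1.74 × 10⁶) / (3.84 × 10⁸)³
   = 4.90 × 10⁻⁵ m/s²

4.90 × 10⁻⁵ m/s²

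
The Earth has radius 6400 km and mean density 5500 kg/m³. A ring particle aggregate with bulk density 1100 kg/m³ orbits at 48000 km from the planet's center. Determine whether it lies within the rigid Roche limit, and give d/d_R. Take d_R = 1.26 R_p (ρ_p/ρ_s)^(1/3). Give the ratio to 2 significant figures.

outside; d/d_R ≈ 3.5

d_R = 1.26 × (6400 km) × (5500/1100)^(1/3) = 13790 km
d/d_R = (48000) / (13790) = 3.5
Since d/d_R > 1, the body is outside the Roche limit.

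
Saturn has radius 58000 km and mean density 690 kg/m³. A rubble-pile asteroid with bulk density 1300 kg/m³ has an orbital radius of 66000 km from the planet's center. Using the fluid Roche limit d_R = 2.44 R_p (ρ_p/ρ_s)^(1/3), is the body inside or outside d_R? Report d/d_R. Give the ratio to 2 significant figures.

inside; d/d_R ≈ 0.58

d_R = 2.44 × (58000 km) × (690/1300)^(1/3) = 1.146 × 10⁵ km
d/d_R = (66000) / (1.146 × 10⁵) = 0.58
Since d/d_R < 1, the body is inside the Roche limit.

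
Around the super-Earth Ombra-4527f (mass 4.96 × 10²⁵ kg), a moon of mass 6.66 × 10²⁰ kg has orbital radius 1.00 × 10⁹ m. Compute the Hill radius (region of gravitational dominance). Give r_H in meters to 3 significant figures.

1.65 × 10⁷ m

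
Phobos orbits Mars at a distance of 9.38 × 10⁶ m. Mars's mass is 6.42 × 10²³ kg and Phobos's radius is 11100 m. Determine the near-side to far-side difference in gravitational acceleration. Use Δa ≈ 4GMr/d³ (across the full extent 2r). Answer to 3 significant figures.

Near-to-far spans 2r, so the tidal difference is twice the near-to-center value: 4GMr/d³.
Δg = 4GMr/d³
   = 4 × (6.674 × 10⁻¹¹) × (6.42 × 10²³) × (11100) / (9.38 × 10⁶)³
   = 2.31 × 10⁻³ m/s²

2.31 × 10⁻³ m/s²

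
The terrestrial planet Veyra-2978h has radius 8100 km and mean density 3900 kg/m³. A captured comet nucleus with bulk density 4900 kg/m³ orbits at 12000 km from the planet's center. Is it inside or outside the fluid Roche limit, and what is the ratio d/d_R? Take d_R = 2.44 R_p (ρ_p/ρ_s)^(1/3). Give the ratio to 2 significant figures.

inside; d/d_R ≈ 0.66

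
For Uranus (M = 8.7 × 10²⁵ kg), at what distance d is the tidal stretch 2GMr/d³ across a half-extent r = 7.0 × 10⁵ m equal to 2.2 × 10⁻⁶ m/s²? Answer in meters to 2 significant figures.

1.5 × 10⁹ m

2GMr/d³ = a_tidal  ⇒  d = (2GMr / a_tidal)^(1/3)
d = (2 × 6.674×10⁻¹¹ × (8.7 × 10²⁵) × (7.0 × 10⁵) / (2.2 × 10⁻⁶))^(1/3)
  = 1.5 × 10⁹ m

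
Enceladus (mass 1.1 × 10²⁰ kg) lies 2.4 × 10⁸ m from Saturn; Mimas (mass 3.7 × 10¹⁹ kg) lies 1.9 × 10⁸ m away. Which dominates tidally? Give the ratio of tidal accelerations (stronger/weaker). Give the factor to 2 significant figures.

Enceladus, by a factor of ≈ 1.5

Tidal stretch scales as M/d³; compute that for each body.
Enceladus: (1.1 × 10²⁰) / (2.4 × 10⁸)³ = 7.957 × 10⁻⁶
Mimas: (3.7 × 10¹⁹) / (1.9 × 10⁸)³ = 5.394 × 10⁻⁶
Ratio (larger/smaller) = 1.5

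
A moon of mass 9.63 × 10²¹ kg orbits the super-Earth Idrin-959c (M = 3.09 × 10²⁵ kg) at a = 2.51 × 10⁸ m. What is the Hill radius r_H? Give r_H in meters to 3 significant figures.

r_H ≈ a (m/3M)^(1/3)
    = (2.51 × 10⁸) × (9.63 × 10²¹ / (3 × 3.09 × 10²⁵))^(1/3)
    = 1.18 × 10⁷ m

1.18 × 10⁷ m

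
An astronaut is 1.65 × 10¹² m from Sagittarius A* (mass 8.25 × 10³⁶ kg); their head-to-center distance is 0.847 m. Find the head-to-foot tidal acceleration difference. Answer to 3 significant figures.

4.15 × 10⁻¹⁰ m/s²

Δa = 4GMr/d³
   = 4 × (6.674 × 10⁻¹¹) × (8.25 × 10³⁶) × (0.847) / (1.65 × 10¹²)³
   = 4.15 × 10⁻¹⁰ m/s²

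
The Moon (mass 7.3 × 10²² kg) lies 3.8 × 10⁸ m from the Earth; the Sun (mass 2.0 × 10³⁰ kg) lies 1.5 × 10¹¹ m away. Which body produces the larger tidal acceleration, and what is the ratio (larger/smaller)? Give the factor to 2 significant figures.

The Moon, by a factor of ≈ 2.2

Tidal acceleration ∝ M/d³, so compare M/d³ for each.
The Moon: (7.3 × 10²²) / (3.8 × 10⁸)³ = 1.330 × 10⁻³
The Sun: (2.0 × 10³⁰) / (1.5 × 10¹¹)³ = 5.926 × 10⁻⁴
Ratio (larger/smaller) = 2.2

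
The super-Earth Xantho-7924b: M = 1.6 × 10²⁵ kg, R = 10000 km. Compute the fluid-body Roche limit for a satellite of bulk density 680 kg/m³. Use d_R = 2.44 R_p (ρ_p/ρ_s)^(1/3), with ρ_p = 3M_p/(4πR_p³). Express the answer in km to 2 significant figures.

43000 km

ρ_p = 3M_p/(4πR_p³) = 3 × (1.6 × 10²⁵) / (4π × (1.0 × 10⁷ m)³) = 3800 kg/m³
d_R = 2.44 × 10000 km × (3800/680)^(1/3)
    = 43000 km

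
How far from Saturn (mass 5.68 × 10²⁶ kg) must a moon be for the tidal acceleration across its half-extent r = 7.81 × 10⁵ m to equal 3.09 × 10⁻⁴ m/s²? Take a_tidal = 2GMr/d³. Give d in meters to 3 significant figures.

2GMr/d³ = a_tidal  ⇒  d = (2GMr / a_tidal)^(1/3)
d = (2 × 6.674×10⁻¹¹ × (5.68 × 10²⁶) × (7.81 × 10⁵) / (3.09 × 10⁻⁴))^(1/3)
  = 5.77 × 10⁸ m

5.77 × 10⁸ m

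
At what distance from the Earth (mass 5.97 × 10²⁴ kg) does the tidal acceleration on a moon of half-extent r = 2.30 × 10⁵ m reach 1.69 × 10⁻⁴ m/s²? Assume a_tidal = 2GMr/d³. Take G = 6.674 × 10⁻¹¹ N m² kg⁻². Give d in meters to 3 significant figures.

1.03 × 10⁸ m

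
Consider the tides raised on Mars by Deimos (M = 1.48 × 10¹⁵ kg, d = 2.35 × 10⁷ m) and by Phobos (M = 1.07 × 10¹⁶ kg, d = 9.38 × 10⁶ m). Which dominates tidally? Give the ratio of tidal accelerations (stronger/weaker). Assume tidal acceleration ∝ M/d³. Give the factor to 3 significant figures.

Phobos, by a factor of ≈ 114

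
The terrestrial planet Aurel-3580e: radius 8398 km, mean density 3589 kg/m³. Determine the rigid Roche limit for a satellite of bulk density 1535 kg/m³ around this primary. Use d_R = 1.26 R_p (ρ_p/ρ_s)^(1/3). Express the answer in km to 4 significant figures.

d_R = 1.26 × 8398 km × (3589/1535)^(1/3)
    = 14040 km

14040 km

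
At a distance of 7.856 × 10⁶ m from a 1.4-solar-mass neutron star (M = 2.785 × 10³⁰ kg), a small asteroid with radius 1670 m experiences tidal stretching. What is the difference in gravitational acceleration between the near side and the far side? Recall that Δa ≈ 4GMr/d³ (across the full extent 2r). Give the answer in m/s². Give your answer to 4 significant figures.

2.561 × 10³ m/s²

Near-to-far spans 2r, so the tidal difference is twice the near-to-center value: 4GMr/d³.
Δg = 4GMr/d³
   = 4 × (6.674 × 10⁻¹¹) × (2.785 × 10³⁰) × (1670) / (7.856 × 10⁶)³
   = 2.561 × 10³ m/s²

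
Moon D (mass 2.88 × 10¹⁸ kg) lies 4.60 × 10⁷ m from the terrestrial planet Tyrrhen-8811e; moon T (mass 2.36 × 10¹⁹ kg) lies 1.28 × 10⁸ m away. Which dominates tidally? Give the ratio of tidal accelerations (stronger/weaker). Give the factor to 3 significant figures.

Compare M/d³ for the two perturbers:
Moon D: (2.88 × 10¹⁸) / (4.60 × 10⁷)³ = 2.959 × 10⁻⁵
Moon T: (2.36 × 10¹⁹) / (1.28 × 10⁸)³ = 1.125 × 10⁻⁵
Ratio (larger/smaller) = 2.63

Moon D, by a factor of ≈ 2.63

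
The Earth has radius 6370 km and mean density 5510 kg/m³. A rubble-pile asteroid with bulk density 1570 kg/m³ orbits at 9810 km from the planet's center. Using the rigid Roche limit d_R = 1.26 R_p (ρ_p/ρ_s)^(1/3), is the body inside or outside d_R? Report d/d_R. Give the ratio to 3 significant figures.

inside; d/d_R ≈ 0.804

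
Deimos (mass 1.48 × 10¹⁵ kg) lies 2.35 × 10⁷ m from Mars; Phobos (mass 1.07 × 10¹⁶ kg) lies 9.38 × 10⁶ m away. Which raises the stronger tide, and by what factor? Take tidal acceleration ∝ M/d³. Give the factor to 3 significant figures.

Phobos, by a factor of ≈ 114

The tide-raising term goes as M/d³ (the gradient of a 1/d² field).
Deimos: (1.48 × 10¹⁵) / (2.35 × 10⁷)³ = 1.140 × 10⁻⁷
Phobos: (1.07 × 10¹⁶) / (9.38 × 10⁶)³ = 1.297 × 10⁻⁵
Ratio (larger/smaller) = 114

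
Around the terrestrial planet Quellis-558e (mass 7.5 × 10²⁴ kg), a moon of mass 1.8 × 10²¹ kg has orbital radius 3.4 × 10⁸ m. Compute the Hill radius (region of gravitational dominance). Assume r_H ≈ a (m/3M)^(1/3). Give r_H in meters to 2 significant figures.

1.5 × 10⁷ m

r_H ≈ a (m/3M)^(1/3)
    = (3.4 × 10⁸) × (1.8 × 10²¹ / (3 × 7.5 × 10²⁴))^(1/3)
    = 1.5 × 10⁷ m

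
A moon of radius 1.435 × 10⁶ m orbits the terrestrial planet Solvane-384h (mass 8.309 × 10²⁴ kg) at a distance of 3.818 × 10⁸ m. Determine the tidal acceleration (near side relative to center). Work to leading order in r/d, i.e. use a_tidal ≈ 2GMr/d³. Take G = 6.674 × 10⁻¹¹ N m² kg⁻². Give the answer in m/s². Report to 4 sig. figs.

2.860 × 10⁻⁵ m/s²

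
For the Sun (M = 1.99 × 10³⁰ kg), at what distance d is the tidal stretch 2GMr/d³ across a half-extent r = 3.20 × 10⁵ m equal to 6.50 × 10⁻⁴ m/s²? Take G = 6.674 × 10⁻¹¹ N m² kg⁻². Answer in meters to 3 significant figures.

2GMr/d³ = a_tidal  ⇒  d = (2GMr / a_tidal)^(1/3)
d = (2 × 6.674×10⁻¹¹ × (1.99 × 10³⁰) × (3.20 × 10⁵) / (6.50 × 10⁻⁴))^(1/3)
  = 5.08 × 10⁹ m

5.08 × 10⁹ m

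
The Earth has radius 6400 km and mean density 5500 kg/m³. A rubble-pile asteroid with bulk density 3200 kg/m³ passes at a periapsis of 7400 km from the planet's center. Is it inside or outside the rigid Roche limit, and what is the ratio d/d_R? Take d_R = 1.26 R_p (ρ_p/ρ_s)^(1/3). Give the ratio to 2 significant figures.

d_R = 1.26 × (6400 km) × (5500/3200)^(1/3) = 9660 km
d/d_R = (7400) / (9660) = 0.77
Since d/d_R < 1, the body is inside the Roche limit.

inside; d/d_R ≈ 0.77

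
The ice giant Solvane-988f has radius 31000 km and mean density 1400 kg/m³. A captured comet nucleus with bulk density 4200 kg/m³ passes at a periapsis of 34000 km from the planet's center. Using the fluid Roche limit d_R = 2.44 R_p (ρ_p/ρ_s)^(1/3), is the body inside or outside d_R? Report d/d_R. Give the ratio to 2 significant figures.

inside; d/d_R ≈ 0.65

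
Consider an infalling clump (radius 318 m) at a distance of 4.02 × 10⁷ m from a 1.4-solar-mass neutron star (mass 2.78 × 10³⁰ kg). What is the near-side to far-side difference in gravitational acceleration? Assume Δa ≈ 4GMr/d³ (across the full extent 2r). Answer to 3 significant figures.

The field gradient is 2GM/d³; across the full diameter 2r the difference is 4GMr/d³.
Δg = 4GMr/d³
   = 4 × (6.674 × 10⁻¹¹) × (2.78 × 10³⁰) × (318) / (4.02 × 10⁷)³
   = 3.63 m/s²

3.63 m/s²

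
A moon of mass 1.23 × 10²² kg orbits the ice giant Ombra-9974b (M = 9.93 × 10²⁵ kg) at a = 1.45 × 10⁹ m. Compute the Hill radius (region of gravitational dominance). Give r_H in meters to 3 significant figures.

r_H ≈ a (m/3M)^(1/3)
    = (1.45 × 10⁹) × (1.23 × 10²² / (3 × 9.93 × 10²⁵))^(1/3)
    = 5.01 × 10⁷ m

5.01 × 10⁷ m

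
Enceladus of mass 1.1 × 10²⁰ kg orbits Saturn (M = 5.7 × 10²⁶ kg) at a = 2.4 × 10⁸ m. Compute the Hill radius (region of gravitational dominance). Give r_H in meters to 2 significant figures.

r_H ≈ a (m/3M)^(1/3)
    = (2.4 × 10⁸) × (1.1 × 10²⁰ / (3 × 5.7 × 10²⁶))^(1/3)
    = 9.6 × 10⁵ m

9.6 × 10⁵ m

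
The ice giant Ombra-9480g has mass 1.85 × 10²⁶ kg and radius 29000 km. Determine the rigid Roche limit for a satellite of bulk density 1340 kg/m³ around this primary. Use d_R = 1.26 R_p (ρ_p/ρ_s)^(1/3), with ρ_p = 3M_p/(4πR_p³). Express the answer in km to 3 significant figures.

ρ_p = 3M_p/(4πR_p³) = 3 × (1.85 × 10²⁶) / (4π × (2.90 × 10⁷ m)³) = 1810 kg/m³
d_R = 1.26 × 29000 km × (1810/1340)^(1/3)
    = 40400 km

40400 km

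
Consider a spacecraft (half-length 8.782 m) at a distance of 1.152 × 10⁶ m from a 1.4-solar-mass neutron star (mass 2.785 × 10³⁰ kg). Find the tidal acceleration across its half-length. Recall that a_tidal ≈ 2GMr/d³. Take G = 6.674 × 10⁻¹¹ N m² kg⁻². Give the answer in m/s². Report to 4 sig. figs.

Δg = 2GMr/d³
   = 2 × (6.674 × 10⁻¹¹) × (2.785 × 10³⁰) × (8.782) / (1.152 × 10⁶)³
   = 2.135 × 10³ m/s²

2.135 × 10³ m/s²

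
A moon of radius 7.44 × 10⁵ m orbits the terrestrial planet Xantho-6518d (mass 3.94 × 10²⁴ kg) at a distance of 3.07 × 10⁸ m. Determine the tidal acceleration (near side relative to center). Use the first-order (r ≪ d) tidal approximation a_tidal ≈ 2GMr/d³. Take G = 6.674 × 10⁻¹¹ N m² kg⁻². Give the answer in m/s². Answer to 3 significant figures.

Since r ≪ d, expand the inverse-square field across one radius to get the leading 2GMr/d³ term.
a_tidal = 2GMr/d³
        = 2 × (6.674 × 10⁻¹¹) × (3.94 × 10²⁴) × (7.44 × 10⁵) / (3.07 × 10⁸)³
        = 1.35 × 10⁻⁵ m/s²

1.35 × 10⁻⁵ m/s²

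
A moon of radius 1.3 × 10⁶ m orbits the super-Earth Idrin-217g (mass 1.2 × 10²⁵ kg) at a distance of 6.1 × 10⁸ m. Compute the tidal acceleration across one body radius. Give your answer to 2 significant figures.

9.2 × 10⁻⁶ m/s²

Δg = 2GMr/d³
   = 2 × (6.674 × 10⁻¹¹) × (1.2 × 10²⁵) × (1.3 × 10⁶) / (6.1 × 10⁸)³
   = 9.2 × 10⁻⁶ m/s²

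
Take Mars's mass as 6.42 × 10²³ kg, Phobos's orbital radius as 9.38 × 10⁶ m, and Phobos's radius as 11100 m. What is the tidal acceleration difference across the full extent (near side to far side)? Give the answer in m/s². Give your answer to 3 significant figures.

a_tidal = 4GMr/d³
        = 4 × (6.674 × 10⁻¹¹) × (6.42 × 10²³) × (11100) / (9.38 × 10⁶)³
        = 2.31 × 10⁻³ m/s²

2.31 × 10⁻³ m/s²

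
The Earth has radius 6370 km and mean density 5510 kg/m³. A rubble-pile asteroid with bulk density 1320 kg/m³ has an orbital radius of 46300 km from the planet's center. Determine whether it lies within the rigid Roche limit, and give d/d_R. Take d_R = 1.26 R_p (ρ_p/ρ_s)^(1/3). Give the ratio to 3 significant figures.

d_R = 1.26 × (6370 km) × (5510/1320)^(1/3) = 12920 km
d/d_R = (46300) / (12920) = 3.58
Since d/d_R > 1, the body is outside the Roche limit.

outside; d/d_R ≈ 3.58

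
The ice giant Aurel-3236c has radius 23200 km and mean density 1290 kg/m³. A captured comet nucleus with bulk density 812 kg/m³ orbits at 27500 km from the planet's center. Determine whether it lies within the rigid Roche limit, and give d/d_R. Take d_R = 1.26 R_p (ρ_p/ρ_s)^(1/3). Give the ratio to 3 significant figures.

inside; d/d_R ≈ 0.806

d_R = 1.26 × (23200 km) × (1290/812)^(1/3) = 34110 km
d/d_R = (27500) / (34110) = 0.806
Since d/d_R < 1, the body is inside the Roche limit.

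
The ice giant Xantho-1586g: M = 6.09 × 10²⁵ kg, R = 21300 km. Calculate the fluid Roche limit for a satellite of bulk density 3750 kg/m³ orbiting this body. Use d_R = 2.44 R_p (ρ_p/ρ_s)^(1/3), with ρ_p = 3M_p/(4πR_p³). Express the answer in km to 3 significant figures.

38300 km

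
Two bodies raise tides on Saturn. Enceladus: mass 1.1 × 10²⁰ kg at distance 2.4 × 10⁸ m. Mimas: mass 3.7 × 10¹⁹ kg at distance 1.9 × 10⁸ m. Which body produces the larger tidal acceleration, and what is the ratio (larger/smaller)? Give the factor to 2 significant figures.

Compare M/d³ for the two perturbers:
Enceladus: (1.1 × 10²⁰) / (2.4 × 10⁸)³ = 7.957 × 10⁻⁶
Mimas: (3.7 × 10¹⁹) / (1.9 × 10⁸)³ = 5.394 × 10⁻⁶
Ratio (larger/smaller) = 1.5

Enceladus, by a factor of ≈ 1.5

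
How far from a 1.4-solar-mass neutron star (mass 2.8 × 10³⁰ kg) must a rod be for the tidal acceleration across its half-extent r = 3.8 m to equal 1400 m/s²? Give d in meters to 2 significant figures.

1.0 × 10⁶ m

2GMr/d³ = a_tidal  ⇒  d = (2GMr / a_tidal)^(1/3)
d = (2 × 6.674×10⁻¹¹ × (2.8 × 10³⁰) × (3.8) / (1400))^(1/3)
  = 1.0 × 10⁶ m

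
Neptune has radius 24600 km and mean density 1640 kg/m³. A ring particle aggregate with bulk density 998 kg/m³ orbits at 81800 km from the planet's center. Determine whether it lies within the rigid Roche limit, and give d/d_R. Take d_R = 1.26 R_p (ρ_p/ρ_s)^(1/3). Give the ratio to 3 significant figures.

d_R = 1.26 × (24600 km) × (1640/998)^(1/3) = 36580 km
d/d_R = (81800) / (36580) = 2.24
Since d/d_R > 1, the body is outside the Roche limit.

outside; d/d_R ≈ 2.24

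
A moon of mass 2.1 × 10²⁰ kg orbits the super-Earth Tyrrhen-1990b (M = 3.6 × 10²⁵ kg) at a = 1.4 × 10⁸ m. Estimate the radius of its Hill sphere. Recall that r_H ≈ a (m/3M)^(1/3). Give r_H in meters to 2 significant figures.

r_H ≈ a (m/3M)^(1/3)
    = (1.4 × 10⁸) × (2.1 × 10²⁰ / (3 × 3.6 × 10²⁵))^(1/3)
    = 1.7 × 10⁶ m

1.7 × 10⁶ m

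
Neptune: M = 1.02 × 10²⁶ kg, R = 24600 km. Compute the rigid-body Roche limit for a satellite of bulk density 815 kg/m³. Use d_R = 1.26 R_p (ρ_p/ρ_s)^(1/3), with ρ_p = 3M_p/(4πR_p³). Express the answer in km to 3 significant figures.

ρ_p = 3M_p/(4πR_p³) = 3 × (1.02 × 10²⁶) / (4π × (2.46 × 10⁷ m)³) = 1640 kg/m³
d_R = 1.26 × 24600 km × (1640/815)^(1/3)
    = 39100 km

39100 km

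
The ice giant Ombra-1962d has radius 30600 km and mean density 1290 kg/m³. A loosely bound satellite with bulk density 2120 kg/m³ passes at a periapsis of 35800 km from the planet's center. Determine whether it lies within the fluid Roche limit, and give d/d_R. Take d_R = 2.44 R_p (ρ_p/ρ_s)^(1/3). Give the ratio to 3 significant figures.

inside; d/d_R ≈ 0.566

d_R = 2.44 × (30600 km) × (1290/2120)^(1/3) = 63270 km
d/d_R = (35800) / (63270) = 0.566
Since d/d_R < 1, the body is inside the Roche limit.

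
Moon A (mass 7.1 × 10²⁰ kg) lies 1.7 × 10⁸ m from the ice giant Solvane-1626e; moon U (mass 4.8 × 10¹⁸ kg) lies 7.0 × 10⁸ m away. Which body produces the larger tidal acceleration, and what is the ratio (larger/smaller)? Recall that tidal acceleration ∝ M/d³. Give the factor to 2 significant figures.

Moon A, by a factor of ≈ 10000

The tide-raising term goes as M/d³ (the gradient of a 1/d² field).
Moon A: (7.1 × 10²⁰) / (1.7 × 10⁸)³ = 1.445 × 10⁻⁴
Moon U: (4.8 × 10¹⁸) / (7.0 × 10⁸)³ = 1.399 × 10⁻⁸
Ratio (larger/smaller) = 10000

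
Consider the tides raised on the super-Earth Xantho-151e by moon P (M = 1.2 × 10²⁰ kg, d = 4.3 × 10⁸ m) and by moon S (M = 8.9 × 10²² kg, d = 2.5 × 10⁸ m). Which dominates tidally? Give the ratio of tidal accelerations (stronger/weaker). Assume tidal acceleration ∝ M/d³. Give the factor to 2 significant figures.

Moon S, by a factor of ≈ 3800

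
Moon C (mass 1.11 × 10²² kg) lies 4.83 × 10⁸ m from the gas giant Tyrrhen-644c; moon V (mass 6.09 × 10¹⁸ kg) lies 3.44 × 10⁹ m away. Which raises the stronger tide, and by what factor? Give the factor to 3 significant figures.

Moon C, by a factor of ≈ 6.58 × 10⁵

Tidal stretch scales as M/d³; compute that for each body.
Moon C: (1.11 × 10²²) / (4.83 × 10⁸)³ = 9.851 × 10⁻⁵
Moon V: (6.09 × 10¹⁸) / (3.44 × 10⁹)³ = 1.496 × 10⁻¹⁰
Ratio (larger/smaller) = 6.58 × 10⁵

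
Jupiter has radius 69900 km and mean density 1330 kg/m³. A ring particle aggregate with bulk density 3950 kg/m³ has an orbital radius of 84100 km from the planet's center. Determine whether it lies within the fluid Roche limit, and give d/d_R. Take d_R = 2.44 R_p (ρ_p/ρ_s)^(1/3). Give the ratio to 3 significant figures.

inside; d/d_R ≈ 0.709

d_R = 2.44 × (69900 km) × (1330/3950)^(1/3) = 1.187 × 10⁵ km
d/d_R = (84100) / (1.187 × 10⁵) = 0.709
Since d/d_R < 1, the body is inside the Roche limit.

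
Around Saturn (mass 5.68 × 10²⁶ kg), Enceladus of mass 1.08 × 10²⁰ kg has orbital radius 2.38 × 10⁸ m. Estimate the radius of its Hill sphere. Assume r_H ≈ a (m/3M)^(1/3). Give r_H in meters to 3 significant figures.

r_H ≈ a (m/3M)^(1/3)
    = (2.38 × 10⁸) × (1.08 × 10²⁰ / (3 × 5.68 × 10²⁶))^(1/3)
    = 9.49 × 10⁵ m

9.49 × 10⁵ m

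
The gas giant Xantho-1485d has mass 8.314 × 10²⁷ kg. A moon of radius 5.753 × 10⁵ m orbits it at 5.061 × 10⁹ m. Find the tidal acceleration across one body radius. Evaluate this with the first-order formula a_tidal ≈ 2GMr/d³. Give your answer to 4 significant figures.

4.925 × 10⁻⁶ m/s²

a_tidal = 2GMr/d³
        = 2 × (6.674 × 10⁻¹¹) × (8.314 × 10²⁷) × (5.753 × 10⁵) / (5.061 × 10⁹)³
        = 4.925 × 10⁻⁶ m/s²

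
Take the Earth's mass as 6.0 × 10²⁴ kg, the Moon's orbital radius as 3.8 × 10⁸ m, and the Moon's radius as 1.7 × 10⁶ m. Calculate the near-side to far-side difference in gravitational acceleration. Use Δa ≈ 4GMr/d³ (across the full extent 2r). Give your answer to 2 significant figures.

The field gradient is 2GM/d³; across the full diameter 2r the difference is 4GMr/d³.
a_tidal = 4GMr/d³
        = 4 × (6.674 × 10⁻¹¹) × (6.0 × 10²⁴) × (1.7 × 10⁶) / (3.8 × 10⁸)³
        = 5.0 × 10⁻⁵ m/s²

5.0 × 10⁻⁵ m/s²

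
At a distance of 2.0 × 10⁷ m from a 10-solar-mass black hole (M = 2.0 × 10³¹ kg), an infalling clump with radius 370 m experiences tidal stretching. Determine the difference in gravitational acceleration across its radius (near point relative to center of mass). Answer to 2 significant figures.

1.2 × 10² m/s²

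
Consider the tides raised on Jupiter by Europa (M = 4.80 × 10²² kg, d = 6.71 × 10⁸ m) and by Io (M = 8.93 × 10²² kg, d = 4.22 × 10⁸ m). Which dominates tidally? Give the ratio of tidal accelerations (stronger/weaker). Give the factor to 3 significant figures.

Io, by a factor of ≈ 7.48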